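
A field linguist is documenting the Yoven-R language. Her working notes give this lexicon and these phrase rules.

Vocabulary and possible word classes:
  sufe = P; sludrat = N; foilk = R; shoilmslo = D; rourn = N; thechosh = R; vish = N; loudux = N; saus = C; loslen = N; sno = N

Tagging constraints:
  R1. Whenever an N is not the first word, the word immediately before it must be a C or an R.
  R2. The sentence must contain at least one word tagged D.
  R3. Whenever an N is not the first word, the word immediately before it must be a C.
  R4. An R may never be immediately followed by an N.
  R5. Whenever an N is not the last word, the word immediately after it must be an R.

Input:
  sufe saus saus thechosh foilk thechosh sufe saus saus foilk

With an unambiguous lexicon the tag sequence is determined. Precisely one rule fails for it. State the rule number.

Fixed tagging: P C C R R R P C C R.
Applying the rules: R1 ok, R2 fails, R3 ok, R4 ok, R5 ok.
Only rule 2 fails.

2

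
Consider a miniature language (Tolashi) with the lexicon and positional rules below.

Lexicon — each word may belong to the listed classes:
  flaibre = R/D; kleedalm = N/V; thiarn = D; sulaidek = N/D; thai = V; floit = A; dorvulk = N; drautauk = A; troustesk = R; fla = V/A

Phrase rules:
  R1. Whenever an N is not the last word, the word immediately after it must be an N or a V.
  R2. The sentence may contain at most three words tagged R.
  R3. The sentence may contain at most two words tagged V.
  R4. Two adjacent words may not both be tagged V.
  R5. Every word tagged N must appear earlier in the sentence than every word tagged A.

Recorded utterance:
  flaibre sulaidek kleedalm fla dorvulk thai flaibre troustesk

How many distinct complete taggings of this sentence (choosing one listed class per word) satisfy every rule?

Candidates per position — 1:flaibre {R,D}; 2:sulaidek {N,D}; 3:kleedalm {N,V}; 4:fla {V,A}; 5:dorvulk {N}; 6:thai {V}; 7:flaibre {R,D}; 8:troustesk {R}.
There are 32 candidate sequences in total.
Checking each against the rules leaves 8 sequences.
Count = 8.

8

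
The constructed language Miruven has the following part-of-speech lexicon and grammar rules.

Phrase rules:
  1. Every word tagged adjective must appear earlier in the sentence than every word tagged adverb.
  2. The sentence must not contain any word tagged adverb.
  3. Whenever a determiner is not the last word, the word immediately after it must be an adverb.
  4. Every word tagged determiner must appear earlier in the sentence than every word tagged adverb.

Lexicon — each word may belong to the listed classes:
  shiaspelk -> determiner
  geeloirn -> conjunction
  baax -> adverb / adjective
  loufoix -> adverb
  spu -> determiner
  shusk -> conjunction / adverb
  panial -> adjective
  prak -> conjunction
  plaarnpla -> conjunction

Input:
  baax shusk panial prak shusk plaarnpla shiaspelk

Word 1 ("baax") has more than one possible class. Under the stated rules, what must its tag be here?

adjective

Candidates per position — 1:baax {adverb,adjective}; 2:shusk {conjunction,adverb}; 3:panial {adjective}; 4:prak {conjunction}; 5:shusk {conjunction,adverb}; 6:plaarnpla {conjunction}; 7:shiaspelk {determiner}.
Position 1: adverb is ruled out by rule 1; that leaves adjective.
Position 2: adverb is ruled out by rule 1; that leaves conjunction.
Position 5: adverb is ruled out by rule 2; that leaves conjunction.
So the tagging must be: adjective conjunction adjective conjunction conjunction conjunction determiner.
Checking: rule 1 satisfied; rule 2 satisfied; rule 3 satisfied; rule 4 satisfied.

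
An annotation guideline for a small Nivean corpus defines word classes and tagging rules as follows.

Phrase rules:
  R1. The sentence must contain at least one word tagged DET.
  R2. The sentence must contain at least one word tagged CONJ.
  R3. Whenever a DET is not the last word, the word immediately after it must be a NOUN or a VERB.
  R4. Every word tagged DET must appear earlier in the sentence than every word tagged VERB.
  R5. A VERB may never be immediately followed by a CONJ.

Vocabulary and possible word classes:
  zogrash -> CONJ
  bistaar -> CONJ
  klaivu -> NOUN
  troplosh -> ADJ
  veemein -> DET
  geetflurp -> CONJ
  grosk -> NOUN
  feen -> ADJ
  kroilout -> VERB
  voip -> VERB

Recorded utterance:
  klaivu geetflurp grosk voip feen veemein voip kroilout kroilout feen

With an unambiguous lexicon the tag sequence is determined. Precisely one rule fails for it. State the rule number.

4

Fixed tagging: NOUN CONJ NOUN VERB ADJ DET VERB VERB VERB ADJ.
Checking each rule: R1 ok, R2 ok, R3 ok, R4 fails, R5 ok.
Only rule 4 fails.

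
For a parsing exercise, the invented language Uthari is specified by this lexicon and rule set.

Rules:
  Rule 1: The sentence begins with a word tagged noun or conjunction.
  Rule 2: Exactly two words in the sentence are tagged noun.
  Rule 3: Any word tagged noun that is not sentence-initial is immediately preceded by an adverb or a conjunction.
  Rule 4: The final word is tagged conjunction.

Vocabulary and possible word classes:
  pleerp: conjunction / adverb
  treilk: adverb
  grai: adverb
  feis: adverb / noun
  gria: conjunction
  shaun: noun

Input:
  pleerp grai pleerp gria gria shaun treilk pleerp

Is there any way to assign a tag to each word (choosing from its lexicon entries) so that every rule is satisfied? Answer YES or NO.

NO

Candidates per position — 1:pleerp {conjunction,adverb}; 2:grai {adverb}; 3:pleerp {conjunction,adverb}; 4:gria {conjunction}; 5:gria {conjunction}; 6:shaun {noun}; 7:treilk {adverb}; 8:pleerp {conjunction,adverb}.
Rule 2 cannot be satisfied by any choice of tags from the lexicon.
So there is no consistent tagging.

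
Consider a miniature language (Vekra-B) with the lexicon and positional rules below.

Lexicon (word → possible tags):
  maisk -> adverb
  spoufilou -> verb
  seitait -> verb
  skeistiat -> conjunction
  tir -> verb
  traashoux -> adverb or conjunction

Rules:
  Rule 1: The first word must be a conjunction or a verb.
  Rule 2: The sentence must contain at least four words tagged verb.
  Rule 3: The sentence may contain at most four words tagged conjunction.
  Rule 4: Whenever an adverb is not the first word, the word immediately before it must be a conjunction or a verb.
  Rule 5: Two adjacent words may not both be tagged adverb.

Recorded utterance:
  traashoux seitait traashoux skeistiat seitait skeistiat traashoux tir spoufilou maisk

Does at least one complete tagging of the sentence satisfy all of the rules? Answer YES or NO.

YES

Candidates per position — 1:traashoux {adverb,conjunction}; 2:seitait {verb}; 3:traashoux {adverb,conjunction}; 4:skeistiat {conjunction}; 5:seitait {verb}; 6:skeistiat {conjunction}; 7:traashoux {adverb,conjunction}; 8:tir {verb}; 9:spoufilou {verb}; 10:maisk {adverb}.
One satisfying assignment: conjunction verb conjunction conjunction verb conjunction adverb verb verb adverb.
Verifying each rule — rule 1 ✓; rule 2 ✓; rule 3 ✓; rule 4 ✓; rule 5 ✓.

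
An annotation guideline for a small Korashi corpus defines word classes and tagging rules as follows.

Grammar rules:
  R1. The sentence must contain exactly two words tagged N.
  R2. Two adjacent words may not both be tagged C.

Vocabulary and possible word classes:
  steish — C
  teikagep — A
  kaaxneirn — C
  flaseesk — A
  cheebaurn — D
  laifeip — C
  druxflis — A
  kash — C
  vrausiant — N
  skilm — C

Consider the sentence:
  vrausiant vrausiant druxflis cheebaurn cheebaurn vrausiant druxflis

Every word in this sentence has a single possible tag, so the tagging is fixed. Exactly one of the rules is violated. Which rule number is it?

1

Fixed tagging: N N A D D N A.
Checking each rule: R1 violated, R2 holds.
Only rule 1 fails.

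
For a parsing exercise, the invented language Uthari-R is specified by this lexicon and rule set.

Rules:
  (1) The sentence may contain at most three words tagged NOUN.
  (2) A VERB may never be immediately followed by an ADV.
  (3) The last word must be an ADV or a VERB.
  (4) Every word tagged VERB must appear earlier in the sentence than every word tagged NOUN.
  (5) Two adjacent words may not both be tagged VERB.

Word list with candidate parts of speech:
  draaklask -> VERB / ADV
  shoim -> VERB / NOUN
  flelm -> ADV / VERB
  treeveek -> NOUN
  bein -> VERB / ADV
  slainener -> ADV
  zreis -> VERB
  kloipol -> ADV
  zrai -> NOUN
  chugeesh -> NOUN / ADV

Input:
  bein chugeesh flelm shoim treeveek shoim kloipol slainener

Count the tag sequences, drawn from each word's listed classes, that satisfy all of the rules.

3

Candidates per position — 1:bein {VERB,ADV}; 2:chugeesh {NOUN,ADV}; 3:flelm {ADV,VERB}; 4:shoim {VERB,NOUN}; 5:treeveek {NOUN}; 6:shoim {VERB,NOUN}; 7:kloipol {ADV}; 8:slainener {ADV}.
There are 32 candidate sequences in total.
The sequences that satisfy every rule: ADV ADV ADV VERB NOUN NOUN ADV ADV; ADV ADV ADV NOUN NOUN NOUN ADV ADV; ADV ADV VERB NOUN NOUN NOUN ADV ADV.
Count = 3.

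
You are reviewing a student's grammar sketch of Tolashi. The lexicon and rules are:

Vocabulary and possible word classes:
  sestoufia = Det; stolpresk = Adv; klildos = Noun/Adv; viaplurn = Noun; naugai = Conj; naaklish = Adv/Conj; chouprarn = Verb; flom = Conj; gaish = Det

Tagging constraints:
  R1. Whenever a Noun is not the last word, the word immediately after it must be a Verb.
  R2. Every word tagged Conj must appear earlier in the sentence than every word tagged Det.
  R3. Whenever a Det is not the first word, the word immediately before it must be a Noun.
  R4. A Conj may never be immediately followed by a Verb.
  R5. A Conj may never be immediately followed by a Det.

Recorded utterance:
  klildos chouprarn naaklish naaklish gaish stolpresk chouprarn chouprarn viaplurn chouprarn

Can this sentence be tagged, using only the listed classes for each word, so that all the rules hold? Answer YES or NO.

Candidates per position — 1:klildos {Noun,Adv}; 2:chouprarn {Verb}; 3:naaklish {Adv,Conj}; 4:naaklish {Adv,Conj}; 5:gaish {Det}; 6:stolpresk {Adv}; 7:chouprarn {Verb}; 8:chouprarn {Verb}; 9:viaplurn {Noun}; 10:chouprarn {Verb}.
Rule 3 cannot be satisfied by any choice of tags from the lexicon.
So there is no consistent tagging.

NO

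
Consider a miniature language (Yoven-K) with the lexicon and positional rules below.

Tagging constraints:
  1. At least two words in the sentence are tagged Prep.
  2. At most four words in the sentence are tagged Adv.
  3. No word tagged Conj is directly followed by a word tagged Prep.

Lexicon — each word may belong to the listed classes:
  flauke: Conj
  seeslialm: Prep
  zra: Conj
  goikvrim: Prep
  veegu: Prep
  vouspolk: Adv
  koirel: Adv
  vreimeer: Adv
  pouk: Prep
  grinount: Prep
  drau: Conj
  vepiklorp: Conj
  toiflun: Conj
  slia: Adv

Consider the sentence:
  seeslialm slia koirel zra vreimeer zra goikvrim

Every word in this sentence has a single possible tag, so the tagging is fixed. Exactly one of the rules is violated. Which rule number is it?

Fixed tagging: Prep Adv Adv Conj Adv Conj Prep.
Checking each rule: R1 holds, R2 holds, R3 violated.
Only rule 3 fails.

3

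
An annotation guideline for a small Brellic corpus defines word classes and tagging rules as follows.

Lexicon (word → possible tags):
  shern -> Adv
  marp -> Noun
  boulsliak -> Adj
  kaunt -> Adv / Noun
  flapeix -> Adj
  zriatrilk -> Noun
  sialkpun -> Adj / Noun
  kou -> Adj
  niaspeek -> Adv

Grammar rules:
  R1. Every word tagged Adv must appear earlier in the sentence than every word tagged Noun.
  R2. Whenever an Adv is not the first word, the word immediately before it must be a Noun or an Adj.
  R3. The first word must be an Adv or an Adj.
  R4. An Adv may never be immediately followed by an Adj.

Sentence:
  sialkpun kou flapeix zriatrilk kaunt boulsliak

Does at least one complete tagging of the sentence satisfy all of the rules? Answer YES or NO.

Candidates per position — 1:sialkpun {Adj,Noun}; 2:kou {Adj}; 3:flapeix {Adj}; 4:zriatrilk {Noun}; 5:kaunt {Adv,Noun}; 6:boulsliak {Adj}.
One satisfying assignment: Adj Adj Adj Noun Noun Adj.
Rule-by-rule: rule 1 ok; rule 2 ok; rule 3 ok; rule 4 ok.

YES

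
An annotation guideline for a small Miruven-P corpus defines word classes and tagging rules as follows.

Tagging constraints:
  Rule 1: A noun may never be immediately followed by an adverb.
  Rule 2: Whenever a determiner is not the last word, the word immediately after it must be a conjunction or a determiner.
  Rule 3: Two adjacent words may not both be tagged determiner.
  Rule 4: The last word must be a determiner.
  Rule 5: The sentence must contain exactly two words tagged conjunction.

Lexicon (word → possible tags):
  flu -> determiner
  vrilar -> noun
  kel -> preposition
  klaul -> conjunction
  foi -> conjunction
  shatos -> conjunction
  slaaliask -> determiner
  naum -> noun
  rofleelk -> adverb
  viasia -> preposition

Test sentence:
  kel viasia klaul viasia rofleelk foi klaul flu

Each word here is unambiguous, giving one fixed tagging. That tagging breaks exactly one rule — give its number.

Fixed tagging: preposition preposition conjunction preposition adverb conjunction conjunction determiner.
Rule check: R1 holds, R2 holds, R3 holds, R4 holds, R5 violated.
Only rule 5 fails.

5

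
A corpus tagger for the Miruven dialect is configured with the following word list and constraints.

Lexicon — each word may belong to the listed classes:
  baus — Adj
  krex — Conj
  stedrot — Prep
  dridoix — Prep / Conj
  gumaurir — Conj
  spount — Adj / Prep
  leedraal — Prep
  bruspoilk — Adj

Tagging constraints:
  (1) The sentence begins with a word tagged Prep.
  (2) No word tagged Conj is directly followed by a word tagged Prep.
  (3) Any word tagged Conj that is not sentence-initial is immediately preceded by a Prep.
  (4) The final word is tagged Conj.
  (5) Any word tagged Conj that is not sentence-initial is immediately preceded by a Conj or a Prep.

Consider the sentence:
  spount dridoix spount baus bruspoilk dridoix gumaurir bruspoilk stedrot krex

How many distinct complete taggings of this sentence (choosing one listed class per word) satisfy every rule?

Candidates per position — 1:spount {Adj,Prep}; 2:dridoix {Prep,Conj}; 3:spount {Adj,Prep}; 4:baus {Adj}; 5:bruspoilk {Adj}; 6:dridoix {Prep,Conj}; 7:gumaurir {Conj}; 8:bruspoilk {Adj}; 9:stedrot {Prep}; 10:krex {Conj}.
There are 16 candidate sequences in total.
The sequences that satisfy every rule: Prep Prep Adj Adj Adj Prep Conj Adj Prep Conj; Prep Prep Prep Adj Adj Prep Conj Adj Prep Conj; Prep Conj Adj Adj Adj Prep Conj Adj Prep Conj.
Count = 3.

3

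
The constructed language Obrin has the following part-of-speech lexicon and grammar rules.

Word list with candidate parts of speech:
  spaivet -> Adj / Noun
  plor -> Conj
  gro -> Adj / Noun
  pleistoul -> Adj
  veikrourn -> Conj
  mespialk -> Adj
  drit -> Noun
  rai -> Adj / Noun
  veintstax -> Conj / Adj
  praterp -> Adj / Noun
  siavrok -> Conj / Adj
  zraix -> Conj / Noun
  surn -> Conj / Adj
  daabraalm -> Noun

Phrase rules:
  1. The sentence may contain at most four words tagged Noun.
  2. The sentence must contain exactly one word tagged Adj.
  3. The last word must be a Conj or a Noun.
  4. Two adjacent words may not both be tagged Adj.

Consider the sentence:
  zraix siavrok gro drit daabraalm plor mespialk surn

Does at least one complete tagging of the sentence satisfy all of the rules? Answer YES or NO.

Candidates per position — 1:zraix {Conj,Noun}; 2:siavrok {Conj,Adj}; 3:gro {Adj,Noun}; 4:drit {Noun}; 5:daabraalm {Noun}; 6:plor {Conj}; 7:mespialk {Adj}; 8:surn {Conj,Adj}.
One satisfying assignment: Conj Conj Noun Noun Noun Conj Adj Conj.
Checking: rule 1 satisfied; rule 2 satisfied; rule 3 satisfied; rule 4 satisfied.

YES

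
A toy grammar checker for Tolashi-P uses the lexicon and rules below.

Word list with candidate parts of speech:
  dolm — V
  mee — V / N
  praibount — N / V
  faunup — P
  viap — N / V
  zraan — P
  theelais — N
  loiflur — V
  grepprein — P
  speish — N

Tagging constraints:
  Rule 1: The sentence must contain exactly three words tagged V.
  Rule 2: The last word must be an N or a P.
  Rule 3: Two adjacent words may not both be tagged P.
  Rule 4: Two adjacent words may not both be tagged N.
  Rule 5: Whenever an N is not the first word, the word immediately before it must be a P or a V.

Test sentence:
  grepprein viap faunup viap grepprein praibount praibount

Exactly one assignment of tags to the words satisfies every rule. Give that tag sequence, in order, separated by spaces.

P V P V P V N

Candidates per position — 1:grepprein {P}; 2:viap {N,V}; 3:faunup {P}; 4:viap {N,V}; 5:grepprein {P}; 6:praibount {N,V}; 7:praibount {N,V}.
Position 7: tagging it V would leave rule 2 unsatisfiable, so it must be N.
Position 2: tagging it N would leave rule 1 unsatisfiable, so it must be V.
Position 4: tagging it N would leave rule 1 unsatisfiable, so it must be V.
Position 6: tagging it N would leave rule 1 unsatisfiable, so it must be V.
The unique satisfying tagging is: P V P V P V N.
Rule-by-rule: rule 1 ok; rule 2 ok; rule 3 ok; rule 4 ok; rule 5 ok.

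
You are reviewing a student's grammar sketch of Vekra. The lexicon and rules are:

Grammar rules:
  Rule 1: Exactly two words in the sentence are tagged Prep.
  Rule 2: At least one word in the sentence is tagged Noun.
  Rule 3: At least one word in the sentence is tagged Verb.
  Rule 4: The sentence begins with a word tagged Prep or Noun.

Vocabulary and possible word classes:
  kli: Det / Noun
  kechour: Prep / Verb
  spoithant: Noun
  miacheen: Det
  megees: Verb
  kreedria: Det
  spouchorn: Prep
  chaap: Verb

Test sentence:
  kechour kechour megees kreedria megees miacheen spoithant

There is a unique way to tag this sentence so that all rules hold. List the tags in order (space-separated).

Candidates per position — 1:kechour {Prep,Verb}; 2:kechour {Prep,Verb}; 3:megees {Verb}; 4:kreedria {Det}; 5:megees {Verb}; 6:miacheen {Det}; 7:spoithant {Noun}.
Position 1: tagging it Verb would leave rule 1 unsatisfiable, so it must be Prep.
Position 2: tagging it Verb would leave rule 1 unsatisfiable, so it must be Prep.
The only consistent sequence is: Prep Prep Verb Det Verb Det Noun.
Rule-by-rule: rule 1 ok; rule 2 ok; rule 3 ok; rule 4 ok.

Prep Prep Verb Det Verb Det Noun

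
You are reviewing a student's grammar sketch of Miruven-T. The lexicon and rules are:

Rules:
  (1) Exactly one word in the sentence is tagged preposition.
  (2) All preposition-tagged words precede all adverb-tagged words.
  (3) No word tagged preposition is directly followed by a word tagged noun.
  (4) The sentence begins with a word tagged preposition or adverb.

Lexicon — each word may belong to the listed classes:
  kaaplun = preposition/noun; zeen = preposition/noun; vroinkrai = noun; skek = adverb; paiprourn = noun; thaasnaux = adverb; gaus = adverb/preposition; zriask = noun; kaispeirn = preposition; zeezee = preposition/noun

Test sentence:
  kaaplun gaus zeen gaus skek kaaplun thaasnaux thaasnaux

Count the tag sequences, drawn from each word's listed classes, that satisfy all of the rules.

1

Candidates per position — 1:kaaplun {preposition,noun}; 2:gaus {adverb,preposition}; 3:zeen {preposition,noun}; 4:gaus {adverb,preposition}; 5:skek {adverb}; 6:kaaplun {preposition,noun}; 7:thaasnaux {adverb}; 8:thaasnaux {adverb}.
There are 32 candidate sequences in total.
The sequences that satisfy every rule: preposition adverb noun adverb adverb noun adverb adverb.
Count = 1.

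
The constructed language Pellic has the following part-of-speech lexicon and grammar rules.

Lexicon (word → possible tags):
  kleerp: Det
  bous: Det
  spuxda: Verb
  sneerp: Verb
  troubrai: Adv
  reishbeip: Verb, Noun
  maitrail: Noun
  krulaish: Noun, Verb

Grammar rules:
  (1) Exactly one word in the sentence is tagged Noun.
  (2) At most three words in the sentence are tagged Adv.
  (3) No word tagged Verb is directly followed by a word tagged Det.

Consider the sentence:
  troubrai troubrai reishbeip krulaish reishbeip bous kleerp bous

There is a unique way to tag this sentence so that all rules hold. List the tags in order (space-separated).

Adv Adv Verb Verb Noun Det Det Det

Candidates per position — 1:troubrai {Adv}; 2:troubrai {Adv}; 3:reishbeip {Verb,Noun}; 4:krulaish {Noun,Verb}; 5:reishbeip {Verb,Noun}; 6:bous {Det}; 7:kleerp {Det}; 8:bous {Det}.
If word 5 were Verb, no tagging could satisfy rule 3; so word 5 is Noun.
If word 3 were Noun, no tagging could satisfy rule 1; so word 3 is Verb.
If word 4 were Noun, no tagging could satisfy rule 1; so word 4 is Verb.
The unique satisfying tagging is: Adv Adv Verb Verb Noun Det Det Det.
Verifying each rule — rule 1 satisfied; rule 2 satisfied; rule 3 satisfied.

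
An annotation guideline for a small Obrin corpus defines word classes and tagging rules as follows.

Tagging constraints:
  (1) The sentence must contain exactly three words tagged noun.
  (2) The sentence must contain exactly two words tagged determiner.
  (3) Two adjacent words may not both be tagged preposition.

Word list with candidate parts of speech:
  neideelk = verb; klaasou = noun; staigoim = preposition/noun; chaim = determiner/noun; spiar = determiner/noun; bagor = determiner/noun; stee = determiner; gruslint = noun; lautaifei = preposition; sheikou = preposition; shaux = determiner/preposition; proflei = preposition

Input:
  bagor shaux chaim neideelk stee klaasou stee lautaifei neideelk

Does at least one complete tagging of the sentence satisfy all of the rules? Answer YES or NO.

Candidates per position — 1:bagor {determiner,noun}; 2:shaux {determiner,preposition}; 3:chaim {determiner,noun}; 4:neideelk {verb}; 5:stee {determiner}; 6:klaasou {noun}; 7:stee {determiner}; 8:lautaifei {preposition}; 9:neideelk {verb}.
One satisfying assignment: noun preposition noun verb determiner noun determiner preposition verb.
Check: rule 1 ✓; rule 2 ✓; rule 3 ✓.

YES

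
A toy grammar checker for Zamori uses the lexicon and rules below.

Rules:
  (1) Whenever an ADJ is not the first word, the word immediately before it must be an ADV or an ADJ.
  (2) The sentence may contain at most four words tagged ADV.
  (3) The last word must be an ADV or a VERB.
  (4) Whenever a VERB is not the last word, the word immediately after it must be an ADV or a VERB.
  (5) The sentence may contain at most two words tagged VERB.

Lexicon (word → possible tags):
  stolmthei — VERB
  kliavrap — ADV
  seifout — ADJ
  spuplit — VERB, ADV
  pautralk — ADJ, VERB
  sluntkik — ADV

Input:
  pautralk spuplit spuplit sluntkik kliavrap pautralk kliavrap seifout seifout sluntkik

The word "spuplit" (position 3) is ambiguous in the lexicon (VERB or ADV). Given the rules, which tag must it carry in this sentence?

VERB

Candidates per position — 1:pautralk {ADJ,VERB}; 2:spuplit {VERB,ADV}; 3:spuplit {VERB,ADV}; 4:sluntkik {ADV}; 5:kliavrap {ADV}; 6:pautralk {ADJ,VERB}; 7:kliavrap {ADV}; 8:seifout {ADJ}; 9:seifout {ADJ}; 10:sluntkik {ADV}.
If word 2 were ADV, no tagging could satisfy rule 2; so word 2 is VERB.
If word 3 were ADV, no tagging could satisfy rule 2; so word 3 is VERB.
If word 6 were VERB, no tagging could satisfy rule 5; so word 6 is ADJ.
If word 1 were VERB, no tagging could satisfy rule 5; so word 1 is ADJ.
So the tagging must be: ADJ VERB VERB ADV ADV ADJ ADV ADJ ADJ ADV.
Checking: rule 1 ✓; rule 2 ✓; rule 3 ✓; rule 4 ✓; rule 5 ✓.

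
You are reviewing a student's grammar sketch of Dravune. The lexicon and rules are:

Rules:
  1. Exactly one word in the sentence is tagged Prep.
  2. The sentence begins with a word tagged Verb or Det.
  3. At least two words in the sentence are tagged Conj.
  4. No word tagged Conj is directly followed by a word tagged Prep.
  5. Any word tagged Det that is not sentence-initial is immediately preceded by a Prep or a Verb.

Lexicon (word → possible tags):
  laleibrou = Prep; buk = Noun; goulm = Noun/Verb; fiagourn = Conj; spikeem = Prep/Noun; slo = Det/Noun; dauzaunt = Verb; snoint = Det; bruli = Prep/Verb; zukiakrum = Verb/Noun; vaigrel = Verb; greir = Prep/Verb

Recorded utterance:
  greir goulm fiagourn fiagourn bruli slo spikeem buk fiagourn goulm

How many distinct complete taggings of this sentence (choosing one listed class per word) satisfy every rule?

Candidates per position — 1:greir {Prep,Verb}; 2:goulm {Noun,Verb}; 3:fiagourn {Conj}; 4:fiagourn {Conj}; 5:bruli {Prep,Verb}; 6:slo {Det,Noun}; 7:spikeem {Prep,Noun}; 8:buk {Noun}; 9:fiagourn {Conj}; 10:goulm {Noun,Verb}.
There are 64 candidate sequences in total.
Checking each against the rules leaves 8 sequences.
Count = 8.

8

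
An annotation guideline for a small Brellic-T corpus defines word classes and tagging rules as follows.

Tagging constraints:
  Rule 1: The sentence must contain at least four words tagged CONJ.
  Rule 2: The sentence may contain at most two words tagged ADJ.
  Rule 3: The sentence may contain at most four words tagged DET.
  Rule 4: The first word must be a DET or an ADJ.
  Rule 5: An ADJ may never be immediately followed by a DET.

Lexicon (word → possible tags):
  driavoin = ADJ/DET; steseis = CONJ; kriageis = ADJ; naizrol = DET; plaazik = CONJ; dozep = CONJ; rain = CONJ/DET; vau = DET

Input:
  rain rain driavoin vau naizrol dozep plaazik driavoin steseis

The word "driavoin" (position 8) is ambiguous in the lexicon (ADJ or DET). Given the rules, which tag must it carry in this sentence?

ADJ

Candidates per position — 1:rain {CONJ,DET}; 2:rain {CONJ,DET}; 3:driavoin {ADJ,DET}; 4:vau {DET}; 5:naizrol {DET}; 6:dozep {CONJ}; 7:plaazik {CONJ}; 8:driavoin {ADJ,DET}; 9:steseis {CONJ}.
Position 1: tagging it CONJ would leave rule 4 unsatisfiable, so it must be DET.
Position 2: tagging it DET would leave rule 1 unsatisfiable, so it must be CONJ.
Position 3: tagging it ADJ would leave rule 5 unsatisfiable, so it must be DET.
Position 8: tagging it DET would leave rule 3 unsatisfiable, so it must be ADJ.
The only consistent sequence is: DET CONJ DET DET DET CONJ CONJ ADJ CONJ.
Checking: rule 1 holds; rule 2 holds; rule 3 holds; rule 4 holds; rule 5 holds.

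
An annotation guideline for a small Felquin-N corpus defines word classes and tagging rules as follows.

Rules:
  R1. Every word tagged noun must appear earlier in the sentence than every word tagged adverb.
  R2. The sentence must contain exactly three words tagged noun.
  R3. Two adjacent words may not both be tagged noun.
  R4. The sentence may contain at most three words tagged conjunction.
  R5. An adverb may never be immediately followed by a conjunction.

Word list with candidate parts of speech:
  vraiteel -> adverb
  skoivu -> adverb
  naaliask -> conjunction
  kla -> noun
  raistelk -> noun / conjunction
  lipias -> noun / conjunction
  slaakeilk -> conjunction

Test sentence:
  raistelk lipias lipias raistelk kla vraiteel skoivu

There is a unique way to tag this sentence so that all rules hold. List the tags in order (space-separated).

Candidates per position — 1:raistelk {noun,conjunction}; 2:lipias {noun,conjunction}; 3:lipias {noun,conjunction}; 4:raistelk {noun,conjunction}; 5:kla {noun}; 6:vraiteel {adverb}; 7:skoivu {adverb}.
At position 4, choosing noun makes rule 3 impossible to satisfy; hence conjunction.
The remaining ambiguous positions (1, 2, 3) are resolved jointly — only one combination satisfies every rule.
So the tagging must be: noun conjunction noun conjunction noun adverb adverb.
Verifying each rule — rule 1 satisfied; rule 2 satisfied; rule 3 satisfied; rule 4 satisfied; rule 5 satisfied.

noun conjunction noun conjunction noun adverb adverb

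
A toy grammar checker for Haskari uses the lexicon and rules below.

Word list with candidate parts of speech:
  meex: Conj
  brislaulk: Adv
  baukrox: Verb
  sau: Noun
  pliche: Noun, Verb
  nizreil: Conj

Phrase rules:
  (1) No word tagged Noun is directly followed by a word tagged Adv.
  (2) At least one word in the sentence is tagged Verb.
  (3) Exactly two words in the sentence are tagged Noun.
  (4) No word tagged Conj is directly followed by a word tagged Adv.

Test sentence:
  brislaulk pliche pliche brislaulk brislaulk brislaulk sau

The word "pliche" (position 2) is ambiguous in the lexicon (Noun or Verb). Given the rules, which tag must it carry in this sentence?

Candidates per position — 1:brislaulk {Adv}; 2:pliche {Noun,Verb}; 3:pliche {Noun,Verb}; 4:brislaulk {Adv}; 5:brislaulk {Adv}; 6:brislaulk {Adv}; 7:sau {Noun}.
At position 3, choosing Noun makes rule 1 impossible to satisfy; hence Verb.
At position 2, choosing Verb makes rule 3 impossible to satisfy; hence Noun.
The unique satisfying tagging is: Adv Noun Verb Adv Adv Adv Noun.
Checking: rule 1 satisfied; rule 2 satisfied; rule 3 satisfied; rule 4 satisfied.

Noun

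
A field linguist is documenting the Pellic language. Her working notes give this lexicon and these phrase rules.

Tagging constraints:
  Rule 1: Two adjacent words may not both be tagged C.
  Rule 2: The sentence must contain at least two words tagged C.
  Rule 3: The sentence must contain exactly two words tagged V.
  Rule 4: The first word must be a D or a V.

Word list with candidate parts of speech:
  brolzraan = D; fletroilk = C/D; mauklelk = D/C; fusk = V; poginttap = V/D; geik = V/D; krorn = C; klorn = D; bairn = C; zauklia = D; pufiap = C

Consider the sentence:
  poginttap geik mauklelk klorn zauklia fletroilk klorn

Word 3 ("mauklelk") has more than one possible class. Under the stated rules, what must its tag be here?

C

Candidates per position — 1:poginttap {V,D}; 2:geik {V,D}; 3:mauklelk {D,C}; 4:klorn {D}; 5:zauklia {D}; 6:fletroilk {C,D}; 7:klorn {D}.
At position 1, choosing D makes rule 3 impossible to satisfy; hence V.
At position 2, choosing D makes rule 3 impossible to satisfy; hence V.
At position 3, choosing D makes rule 2 impossible to satisfy; hence C.
At position 6, choosing D makes rule 2 impossible to satisfy; hence C.
The unique satisfying tagging is: V V C D D C D.
Verifying each rule — rule 1 ✓; rule 2 ✓; rule 3 ✓; rule 4 ✓.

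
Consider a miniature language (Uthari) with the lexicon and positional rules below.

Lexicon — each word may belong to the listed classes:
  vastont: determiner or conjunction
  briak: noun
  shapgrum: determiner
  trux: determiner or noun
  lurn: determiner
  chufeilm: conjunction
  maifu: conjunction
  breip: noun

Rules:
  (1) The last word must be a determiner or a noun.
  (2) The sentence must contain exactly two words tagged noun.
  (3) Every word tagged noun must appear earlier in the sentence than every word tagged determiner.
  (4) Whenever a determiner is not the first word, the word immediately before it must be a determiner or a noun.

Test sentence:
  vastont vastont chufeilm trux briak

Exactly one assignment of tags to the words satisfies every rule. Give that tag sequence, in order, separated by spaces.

conjunction conjunction conjunction noun noun

Candidates per position — 1:vastont {determiner,conjunction}; 2:vastont {determiner,conjunction}; 3:chufeilm {conjunction}; 4:trux {determiner,noun}; 5:briak {noun}.
Word 1 cannot be determiner — rule 3 would then fail for every completion. It is conjunction.
Word 2 cannot be determiner — rule 3 would then fail for every completion. It is conjunction.
Word 4 cannot be determiner — rule 2 would then fail for every completion. It is noun.
So the tagging must be: conjunction conjunction conjunction noun noun.
Check: rule 1 holds; rule 2 holds; rule 3 holds; rule 4 holds.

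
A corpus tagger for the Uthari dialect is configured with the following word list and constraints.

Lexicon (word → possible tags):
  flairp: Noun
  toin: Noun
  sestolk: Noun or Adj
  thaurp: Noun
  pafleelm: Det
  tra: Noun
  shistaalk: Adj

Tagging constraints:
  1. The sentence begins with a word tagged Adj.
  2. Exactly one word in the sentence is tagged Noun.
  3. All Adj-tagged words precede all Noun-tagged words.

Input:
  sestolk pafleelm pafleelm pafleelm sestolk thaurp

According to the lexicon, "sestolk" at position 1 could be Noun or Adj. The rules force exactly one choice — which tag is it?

Candidates per position — 1:sestolk {Noun,Adj}; 2:pafleelm {Det}; 3:pafleelm {Det}; 4:pafleelm {Det}; 5:sestolk {Noun,Adj}; 6:thaurp {Noun}.
Position 1: Noun is ruled out by rule 1; that leaves Adj.
Position 5: Noun is ruled out by rule 2; that leaves Adj.
The only consistent sequence is: Adj Det Det Det Adj Noun.
Check: rule 1 holds; rule 2 holds; rule 3 holds.

Adj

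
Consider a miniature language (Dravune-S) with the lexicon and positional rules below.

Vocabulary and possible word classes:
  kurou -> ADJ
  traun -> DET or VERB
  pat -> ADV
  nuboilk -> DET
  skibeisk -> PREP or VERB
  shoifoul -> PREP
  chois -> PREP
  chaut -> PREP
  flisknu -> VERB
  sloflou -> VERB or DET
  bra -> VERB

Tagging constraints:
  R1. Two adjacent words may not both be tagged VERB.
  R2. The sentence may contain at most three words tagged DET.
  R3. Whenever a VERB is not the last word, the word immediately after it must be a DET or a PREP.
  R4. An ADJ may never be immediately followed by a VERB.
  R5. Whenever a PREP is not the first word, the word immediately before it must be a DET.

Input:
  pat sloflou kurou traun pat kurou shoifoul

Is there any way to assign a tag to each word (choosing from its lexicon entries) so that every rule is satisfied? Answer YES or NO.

NO

Candidates per position — 1:pat {ADV}; 2:sloflou {VERB,DET}; 3:kurou {ADJ}; 4:traun {DET,VERB}; 5:pat {ADV}; 6:kurou {ADJ}; 7:shoifoul {PREP}.
Rule 5 cannot be satisfied by any choice of tags from the lexicon.
So there is no consistent tagging.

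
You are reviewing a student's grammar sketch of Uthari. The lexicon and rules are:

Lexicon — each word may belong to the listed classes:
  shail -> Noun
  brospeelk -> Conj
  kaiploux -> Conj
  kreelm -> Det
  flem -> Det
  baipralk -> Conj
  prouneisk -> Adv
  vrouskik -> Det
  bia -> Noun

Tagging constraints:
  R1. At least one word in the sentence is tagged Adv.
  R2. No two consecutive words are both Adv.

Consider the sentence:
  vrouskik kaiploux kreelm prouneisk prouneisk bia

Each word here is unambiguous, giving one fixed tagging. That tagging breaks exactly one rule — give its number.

Fixed tagging: Det Conj Det Adv Adv Noun.
Checking each rule: R1 ok, R2 fails.
Only rule 2 fails.

2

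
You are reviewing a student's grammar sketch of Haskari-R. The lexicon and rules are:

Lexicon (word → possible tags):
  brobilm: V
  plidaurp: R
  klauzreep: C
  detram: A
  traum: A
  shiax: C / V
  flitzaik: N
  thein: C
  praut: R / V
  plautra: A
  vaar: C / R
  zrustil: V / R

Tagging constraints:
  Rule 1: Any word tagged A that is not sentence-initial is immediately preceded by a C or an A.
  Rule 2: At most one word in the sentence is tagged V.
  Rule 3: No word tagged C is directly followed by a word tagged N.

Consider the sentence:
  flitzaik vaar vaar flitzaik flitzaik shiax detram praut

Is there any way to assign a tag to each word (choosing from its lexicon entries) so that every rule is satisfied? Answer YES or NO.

YES

Candidates per position — 1:flitzaik {N}; 2:vaar {C,R}; 3:vaar {C,R}; 4:flitzaik {N}; 5:flitzaik {N}; 6:shiax {C,V}; 7:detram {A}; 8:praut {R,V}.
One satisfying assignment: N C R N N C A R.
Rule-by-rule: rule 1 ok; rule 2 ok; rule 3 ok.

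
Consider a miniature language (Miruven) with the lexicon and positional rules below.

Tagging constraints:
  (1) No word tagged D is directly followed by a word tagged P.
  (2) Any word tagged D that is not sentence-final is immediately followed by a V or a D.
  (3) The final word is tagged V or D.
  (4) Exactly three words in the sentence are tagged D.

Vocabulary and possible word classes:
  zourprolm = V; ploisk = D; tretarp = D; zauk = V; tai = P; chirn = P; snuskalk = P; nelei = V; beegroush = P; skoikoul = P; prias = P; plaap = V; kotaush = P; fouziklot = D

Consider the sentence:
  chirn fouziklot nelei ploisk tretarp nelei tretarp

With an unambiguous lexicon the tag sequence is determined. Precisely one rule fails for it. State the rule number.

Fixed tagging: P D V D D V D.
Applying the rules: R1 pass, R2 pass, R3 pass, R4 fail.
Only rule 4 fails.

4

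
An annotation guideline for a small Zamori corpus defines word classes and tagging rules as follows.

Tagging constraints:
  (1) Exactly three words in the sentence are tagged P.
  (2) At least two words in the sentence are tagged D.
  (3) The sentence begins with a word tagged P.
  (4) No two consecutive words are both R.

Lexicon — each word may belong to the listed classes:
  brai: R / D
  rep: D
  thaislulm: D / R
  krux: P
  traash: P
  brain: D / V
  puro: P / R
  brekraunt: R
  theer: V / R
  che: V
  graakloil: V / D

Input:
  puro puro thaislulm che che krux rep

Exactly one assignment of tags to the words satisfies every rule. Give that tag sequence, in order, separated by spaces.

P P D V V P D

Candidates per position — 1:puro {P,R}; 2:puro {P,R}; 3:thaislulm {D,R}; 4:che {V}; 5:che {V}; 6:krux {P}; 7:rep {D}.
Position 1: R is ruled out by rule 1; that leaves P.
Position 2: R is ruled out by rule 1; that leaves P.
Position 3: R is ruled out by rule 2; that leaves D.
That leaves exactly one tagging: P P D V V P D.
Rule-by-rule: rule 1 holds; rule 2 holds; rule 3 holds; rule 4 holds.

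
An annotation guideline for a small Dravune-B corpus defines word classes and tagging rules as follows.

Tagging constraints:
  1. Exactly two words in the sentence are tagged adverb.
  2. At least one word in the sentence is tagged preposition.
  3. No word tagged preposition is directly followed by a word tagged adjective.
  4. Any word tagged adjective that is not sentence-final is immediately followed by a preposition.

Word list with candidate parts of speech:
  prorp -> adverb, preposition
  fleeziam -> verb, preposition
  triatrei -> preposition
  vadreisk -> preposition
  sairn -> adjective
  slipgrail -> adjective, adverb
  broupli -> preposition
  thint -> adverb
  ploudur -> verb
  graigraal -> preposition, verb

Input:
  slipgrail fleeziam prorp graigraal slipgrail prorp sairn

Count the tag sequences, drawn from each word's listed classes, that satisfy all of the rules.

2

Candidates per position — 1:slipgrail {adjective,adverb}; 2:fleeziam {verb,preposition}; 3:prorp {adverb,preposition}; 4:graigraal {preposition,verb}; 5:slipgrail {adjective,adverb}; 6:prorp {adverb,preposition}; 7:sairn {adjective}.
There are 64 candidate sequences in total.
The sequences that satisfy every rule: adjective preposition preposition preposition adverb adverb adjective; adjective preposition preposition verb adverb adverb adjective.
Count = 2.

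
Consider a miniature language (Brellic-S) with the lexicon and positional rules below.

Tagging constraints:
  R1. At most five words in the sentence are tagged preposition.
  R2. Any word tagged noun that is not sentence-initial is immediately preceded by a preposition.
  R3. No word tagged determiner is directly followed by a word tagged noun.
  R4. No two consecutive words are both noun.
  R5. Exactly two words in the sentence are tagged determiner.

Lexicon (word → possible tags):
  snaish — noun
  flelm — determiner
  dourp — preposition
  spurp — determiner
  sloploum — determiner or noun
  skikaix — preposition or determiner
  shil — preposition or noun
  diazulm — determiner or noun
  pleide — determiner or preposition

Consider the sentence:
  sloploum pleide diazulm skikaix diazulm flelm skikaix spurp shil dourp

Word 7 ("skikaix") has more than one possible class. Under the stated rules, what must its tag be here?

Candidates per position — 1:sloploum {determiner,noun}; 2:pleide {determiner,preposition}; 3:diazulm {determiner,noun}; 4:skikaix {preposition,determiner}; 5:diazulm {determiner,noun}; 6:flelm {determiner}; 7:skikaix {preposition,determiner}; 8:spurp {determiner}; 9:shil {preposition,noun}; 10:dourp {preposition}.
At position 1, choosing determiner makes rule 5 impossible to satisfy; hence noun.
At position 2, choosing determiner makes rule 5 impossible to satisfy; hence preposition.
At position 3, choosing determiner makes rule 5 impossible to satisfy; hence noun.
At position 4, choosing determiner makes rule 5 impossible to satisfy; hence preposition.
At position 5, choosing determiner makes rule 5 impossible to satisfy; hence noun.
At position 7, choosing determiner makes rule 5 impossible to satisfy; hence preposition.
At position 9, choosing noun makes rule 2 impossible to satisfy; hence preposition.
So the tagging must be: noun preposition noun preposition noun determiner preposition determiner preposition preposition.
Checking: rule 1 ok; rule 2 ok; rule 3 ok; rule 4 ok; rule 5 ok.

preposition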